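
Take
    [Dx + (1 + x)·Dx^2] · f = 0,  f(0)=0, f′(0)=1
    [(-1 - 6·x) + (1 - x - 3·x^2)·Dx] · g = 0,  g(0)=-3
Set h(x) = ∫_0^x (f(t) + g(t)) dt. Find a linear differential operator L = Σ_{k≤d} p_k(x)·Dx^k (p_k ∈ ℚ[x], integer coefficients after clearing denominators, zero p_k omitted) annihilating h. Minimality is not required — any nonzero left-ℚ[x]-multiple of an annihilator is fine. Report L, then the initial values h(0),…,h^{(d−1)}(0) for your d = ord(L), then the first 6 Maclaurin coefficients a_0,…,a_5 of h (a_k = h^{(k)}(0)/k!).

L = (-58 - 350·x - 636·x^2 - 756·x^3 - 324·x^4)·Dx^2 + (-40 - 364·x - 976·x^2 - 1632·x^3 - 1530·x^4 - 540·x^5)·Dx^3 + (9 + 31·x + 27·x^2 - 115·x^3 - 345·x^4 - 333·x^5 - 108·x^6)·Dx^4  (order 4).
h: a_k = 0, -3, -1, -25/6, -31/6, -229/20, …
ICs: h(0) = 0, h′(0) = -3, h′′(0) = -2, h′′′(0) = -25.

f: a_k = 0, 1, -1/2, 1/3, -1/4, 1/5, …
g: a_k = -3, -3, -12, -21, -57, -120, …
Weyl lclm of L_f,L_g ⇒ L₀ (ord ≤ 3).
∫: right-multiply L₀ by Dx.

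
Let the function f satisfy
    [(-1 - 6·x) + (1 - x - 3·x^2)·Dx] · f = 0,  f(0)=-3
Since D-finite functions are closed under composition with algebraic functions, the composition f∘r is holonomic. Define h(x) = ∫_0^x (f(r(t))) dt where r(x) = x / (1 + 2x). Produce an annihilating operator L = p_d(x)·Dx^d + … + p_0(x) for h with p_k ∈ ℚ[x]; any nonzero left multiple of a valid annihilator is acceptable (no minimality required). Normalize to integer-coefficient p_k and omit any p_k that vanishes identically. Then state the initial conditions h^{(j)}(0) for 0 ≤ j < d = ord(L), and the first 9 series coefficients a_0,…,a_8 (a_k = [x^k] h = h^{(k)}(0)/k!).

f: a_k = -3, -3, -12, -21, -57, -120, -291, -651, -1524, …
Change of var in L_f (x↦r) gives L₀.
h=∫h₀ ⇒ L = L₀·Dx.
L = (1 + 8·x)·Dx + (-1 - 5·x - 5·x^2 + 2·x^3)·Dx^2  (order 2).
h: a_k = 0, -3, -3/2, -2, 15/4, -51/5, 28, -555/7, 1833/8, …
ICs: h(0) = 0, h′(0) = -3.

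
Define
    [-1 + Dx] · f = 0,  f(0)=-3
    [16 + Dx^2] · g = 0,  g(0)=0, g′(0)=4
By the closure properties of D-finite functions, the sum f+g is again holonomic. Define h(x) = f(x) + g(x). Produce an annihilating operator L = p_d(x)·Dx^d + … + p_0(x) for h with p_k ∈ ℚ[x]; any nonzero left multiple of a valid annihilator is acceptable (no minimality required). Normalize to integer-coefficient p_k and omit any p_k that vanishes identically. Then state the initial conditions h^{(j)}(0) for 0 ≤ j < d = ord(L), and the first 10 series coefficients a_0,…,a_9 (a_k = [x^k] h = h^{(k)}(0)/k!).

f: a_k = -3, -3, -3/2, -1/2, -1/8, -1/40, -1/240, -1/1680, -1/13440, -1/120960, …
g: a_k = 0, 4, 0, -32/3, 0, 128/15, 0, -1024/315, 0, 2048/2835, …
Sum ⇒ L₀ = lclm(L_f,L_g) in ℚ(x)⟨Dx⟩.
L = -16 + 16·Dx - Dx^2 + Dx^3  (order 3).
h: a_k = -3, 1, -3/2, -67/6, -1/8, 1021/120, -1/240, -2341/720, -1/13440, 262141/362880, …
ICs: h(0) = -3, h′(0) = 1, h′′(0) = -3.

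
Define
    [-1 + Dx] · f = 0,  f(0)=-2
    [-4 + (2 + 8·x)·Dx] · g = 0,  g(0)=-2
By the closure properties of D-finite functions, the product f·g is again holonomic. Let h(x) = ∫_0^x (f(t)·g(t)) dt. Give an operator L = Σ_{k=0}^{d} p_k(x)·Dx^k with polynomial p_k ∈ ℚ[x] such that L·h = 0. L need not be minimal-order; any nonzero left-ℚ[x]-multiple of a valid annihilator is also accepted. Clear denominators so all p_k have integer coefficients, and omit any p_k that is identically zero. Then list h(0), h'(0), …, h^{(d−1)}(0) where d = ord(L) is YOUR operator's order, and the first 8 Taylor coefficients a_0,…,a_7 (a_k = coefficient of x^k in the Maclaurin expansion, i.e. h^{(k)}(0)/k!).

L = (-3 - 4·x)·Dx + (1 + 4·x)·Dx^2  (order 2).
h: a_k = 0, 4, 6, 2/3, 19/6, -53/10, 2371/180, -43487/1260, …
ICs: h(0) = 0, h′(0) = 4.

f: a_k = -2, -2, -1, -1/3, -1/12, -1/60, -1/360, -1/2520, …
g: a_k = -2, -4, 4, -8, 20, -56, 168, -528, …
h₀=f·g: eliminate ⇒ L₀, order ≤ 1·1.
Integrate: L := L₀·Dx.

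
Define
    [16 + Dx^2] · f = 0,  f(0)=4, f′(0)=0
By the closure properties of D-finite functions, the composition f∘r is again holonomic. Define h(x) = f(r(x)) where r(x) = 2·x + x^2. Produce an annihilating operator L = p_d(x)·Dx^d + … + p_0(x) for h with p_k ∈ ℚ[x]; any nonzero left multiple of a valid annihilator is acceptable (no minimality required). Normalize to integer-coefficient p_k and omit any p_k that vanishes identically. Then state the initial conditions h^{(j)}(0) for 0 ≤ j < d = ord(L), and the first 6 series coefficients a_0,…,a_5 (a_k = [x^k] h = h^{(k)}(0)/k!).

f: a_k = 4, 0, -32, 0, 128/3, 0, …
L₀ from L_f via x↦r, Dx↦r'^{-1}Dx.
L = (64 + 192·x + 192·x^2 + 64·x^3) - Dx + (1 + x)·Dx^2  (order 2).
h: a_k = 4, 0, -128, -128, 1952/3, 4096/3, …
ICs: h(0) = 4, h′(0) = 0.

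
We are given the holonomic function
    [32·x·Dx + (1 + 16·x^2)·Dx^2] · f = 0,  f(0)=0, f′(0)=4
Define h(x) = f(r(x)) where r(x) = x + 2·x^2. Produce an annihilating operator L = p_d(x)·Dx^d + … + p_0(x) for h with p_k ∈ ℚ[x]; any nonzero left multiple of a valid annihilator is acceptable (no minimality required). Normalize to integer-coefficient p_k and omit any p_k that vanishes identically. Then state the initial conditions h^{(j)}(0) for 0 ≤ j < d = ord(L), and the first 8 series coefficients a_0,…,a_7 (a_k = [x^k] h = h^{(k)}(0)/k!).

L = (-4 + 32·x + 256·x^2 + 768·x^3 + 768·x^4)·Dx + (1 + 4·x + 16·x^2 + 128·x^3 + 320·x^4 + 256·x^5)·Dx^2  (order 2).
h: a_k = 0, 4, 8, -64/3, -128, -256/5, 5632/3, 40960/7, …
ICs: h(0) = 0, h′(0) = 4.

f: a_k = 0, 4, 0, -64/3, 0, 1024/5, 0, -16384/7, …
Change of var in L_f (x↦r) gives L₀.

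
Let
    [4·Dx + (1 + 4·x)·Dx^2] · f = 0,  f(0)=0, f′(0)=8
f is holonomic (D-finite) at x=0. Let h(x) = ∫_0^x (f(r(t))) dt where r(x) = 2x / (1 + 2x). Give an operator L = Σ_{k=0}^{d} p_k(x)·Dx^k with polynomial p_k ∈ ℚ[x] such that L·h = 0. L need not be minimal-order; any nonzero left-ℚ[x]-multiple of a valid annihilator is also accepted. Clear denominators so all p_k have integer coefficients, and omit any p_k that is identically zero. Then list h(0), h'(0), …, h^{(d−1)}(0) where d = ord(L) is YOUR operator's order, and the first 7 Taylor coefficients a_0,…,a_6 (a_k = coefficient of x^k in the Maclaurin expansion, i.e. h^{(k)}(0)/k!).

L = (12 + 40·x)·Dx^2 + (1 + 12·x + 20·x^2)·Dx^3  (order 3).
h: a_k = 0, 0, 8, -32, 496/3, -4992/5, 99968/15, …
ICs: h(0) = 0, h′(0) = 0, h′′(0) = 16.

f: a_k = 0, 8, -16, 128/3, -128, 2048/5, -4096/3, …
Change of var in L_f (x↦r) gives L₀.
h=∫₀ˣh₀: take L = L₀·Dx.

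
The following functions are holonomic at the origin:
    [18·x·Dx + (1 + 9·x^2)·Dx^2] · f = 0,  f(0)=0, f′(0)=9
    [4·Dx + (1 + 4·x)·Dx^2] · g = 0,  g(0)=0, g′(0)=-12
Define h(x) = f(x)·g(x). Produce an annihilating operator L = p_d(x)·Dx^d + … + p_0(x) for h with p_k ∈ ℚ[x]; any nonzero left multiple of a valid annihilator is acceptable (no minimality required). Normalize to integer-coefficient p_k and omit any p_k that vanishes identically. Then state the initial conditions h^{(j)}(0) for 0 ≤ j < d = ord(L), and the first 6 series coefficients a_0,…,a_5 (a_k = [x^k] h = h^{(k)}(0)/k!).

L = (2448 + 17280·x + 76464·x^2 + 518400·x^3 + 1399680·x^4 + 2426112·x^5 + 1679616·x^7)·Dx + (452 + 10800·x + 98028·x^2 + 491184·x^3 + 1840320·x^4 + 4339008·x^5 + 6531840·x^6 + 1259712·x^7 + 5878656·x^8)·Dx^2 + (136 + 1912·x + 18576·x^2 + 103608·x^3 + 389448·x^4 + 1100304·x^5 + 2239488·x^6 + 3277584·x^7 + 1259712·x^8 + 3359232·x^9)·Dx^3 + (13 + 176·x + 1234·x^2 + 6048·x^3 + 22833·x^4 + 68688·x^5 + 154224·x^6 + 279936·x^7 + 399492·x^8 + 209952·x^9 + 419904·x^10)·Dx^4  (order 4).
h: a_k = 0, 0, -108, 216, -252, 1080, …
ICs: h(0) = 0, h′(0) = 0, h′′(0) = -216, h′′′(0) = 1296.

f: a_k = 0, 9, 0, -27, 0, 729/5, …
g: a_k = 0, -12, 24, -64, 192, -3072/5, …
Sym-product of L_f,L_g gives L₀ (≤ ord 4).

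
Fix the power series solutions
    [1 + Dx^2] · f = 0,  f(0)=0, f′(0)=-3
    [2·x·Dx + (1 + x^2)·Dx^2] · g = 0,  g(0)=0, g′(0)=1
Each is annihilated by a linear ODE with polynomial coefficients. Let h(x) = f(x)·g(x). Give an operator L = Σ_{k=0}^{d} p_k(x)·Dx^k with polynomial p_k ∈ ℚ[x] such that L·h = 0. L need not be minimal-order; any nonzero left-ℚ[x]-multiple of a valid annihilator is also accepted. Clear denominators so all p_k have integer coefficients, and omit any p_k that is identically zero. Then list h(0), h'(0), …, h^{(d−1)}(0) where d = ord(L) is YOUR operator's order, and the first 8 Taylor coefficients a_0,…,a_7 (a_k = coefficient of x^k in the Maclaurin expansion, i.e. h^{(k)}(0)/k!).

L = (10 + 26·x^2 + 11·x^4 + 4·x^6 + x^8) + (12·x + 20·x^3 + 12·x^5 + 4·x^7)·Dx + (12 + 32·x^2 + 18·x^4 + 8·x^6 + 2·x^8)·Dx^2 + (12·x + 20·x^3 + 12·x^5 + 4·x^7)·Dx^3 + (2 + 6·x^2 + 7·x^4 + 4·x^6 + x^8)·Dx^4  (order 4).
h: a_k = 0, 0, -3, 0, 3/2, 0, -19/24, 0, …
ICs: h(0) = 0, h′(0) = 0, h′′(0) = -6, h′′′(0) = 0.

f: a_k = 0, -3, 0, 1/2, 0, -1/40, 0, 1/1680, …
g: a_k = 0, 1, 0, -1/3, 0, 1/5, 0, -1/7, …
Product ⇒ symmetric product L₀, ord ≤ 4.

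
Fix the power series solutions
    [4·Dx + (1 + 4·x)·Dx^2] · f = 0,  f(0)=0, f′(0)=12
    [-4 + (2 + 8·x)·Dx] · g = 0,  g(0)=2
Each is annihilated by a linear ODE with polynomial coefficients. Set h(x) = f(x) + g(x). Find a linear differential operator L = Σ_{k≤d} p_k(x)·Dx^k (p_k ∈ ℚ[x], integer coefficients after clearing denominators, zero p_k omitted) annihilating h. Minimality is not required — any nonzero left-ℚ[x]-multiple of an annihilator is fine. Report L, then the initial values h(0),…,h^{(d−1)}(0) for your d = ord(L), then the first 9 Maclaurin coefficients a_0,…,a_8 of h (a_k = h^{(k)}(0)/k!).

L = 8·Dx + (10 + 40·x)·Dx^2 + (1 + 8·x + 16·x^2)·Dx^3  (order 3).
h: a_k = 2, 16, -28, 72, -212, 3352/5, -2216, 52848/7, -26292, …
ICs: h(0) = 2, h′(0) = 16, h′′(0) = -56.

f: a_k = 0, 12, -24, 64, -192, 3072/5, -2048, 49152/7, -24576, …
g: a_k = 2, 4, -4, 8, -20, 56, -168, 528, -1716, …
f+g: L₀ = lclm(L_f,L_g), ord ≤ 2+1.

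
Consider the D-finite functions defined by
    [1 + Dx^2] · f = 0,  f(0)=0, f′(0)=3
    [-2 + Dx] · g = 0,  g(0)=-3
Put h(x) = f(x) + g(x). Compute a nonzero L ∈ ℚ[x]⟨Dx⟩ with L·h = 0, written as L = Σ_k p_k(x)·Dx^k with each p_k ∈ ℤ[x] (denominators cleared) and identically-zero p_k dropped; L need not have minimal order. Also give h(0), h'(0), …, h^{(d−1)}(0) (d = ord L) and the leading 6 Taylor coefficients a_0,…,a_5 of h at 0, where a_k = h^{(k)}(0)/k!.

L = -2 + Dx - 2·Dx^2 + Dx^3  (order 3).
h: a_k = -3, -3, -6, -9/2, -2, -31/40, …
ICs: h(0) = -3, h′(0) = -3, h′′(0) = -12.

f: a_k = 0, 3, 0, -1/2, 0, 1/40, …
g: a_k = -3, -6, -6, -4, -2, -4/5, …
h₀=f+g: left-lcm gives L₀, ord ≤ 3.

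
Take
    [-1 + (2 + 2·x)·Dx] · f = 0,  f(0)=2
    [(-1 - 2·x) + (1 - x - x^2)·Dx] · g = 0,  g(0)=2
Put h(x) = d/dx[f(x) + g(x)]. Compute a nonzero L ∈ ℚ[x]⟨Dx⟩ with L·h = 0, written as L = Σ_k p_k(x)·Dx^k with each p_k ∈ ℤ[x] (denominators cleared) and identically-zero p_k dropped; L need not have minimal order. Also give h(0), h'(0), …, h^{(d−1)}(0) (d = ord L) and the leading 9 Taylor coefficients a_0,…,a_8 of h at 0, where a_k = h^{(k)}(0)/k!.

f: a_k = 2, 1, -1/4, 1/8, -5/64, 7/128, -21/512, 33/1024, -429/16384, …
g: a_k = 2, 2, 4, 6, 10, 16, 26, 42, 68, …
L₀ := lclm(L_f,L_g); ord L₀ ≤ 1+1.
Derive L from L₀ (diff closure).
L = (-48 - 138·x - 156·x^2 - 84·x^3 - 30·x^4) + (-69 - 336·x - 615·x^2 - 576·x^3 - 321·x^4 - 90·x^5)·Dx + (18 + 42·x + 6·x^2 - 82·x^3 - 126·x^4 - 82·x^5 - 20·x^6)·Dx^2  (order 2).
h: a_k = 3, 15/2, 147/8, 635/16, 10275/128, 39873/256, 301287/1024, 1113683/2048, 32446755/32768, …
ICs: h(0) = 3, h′(0) = 15/2.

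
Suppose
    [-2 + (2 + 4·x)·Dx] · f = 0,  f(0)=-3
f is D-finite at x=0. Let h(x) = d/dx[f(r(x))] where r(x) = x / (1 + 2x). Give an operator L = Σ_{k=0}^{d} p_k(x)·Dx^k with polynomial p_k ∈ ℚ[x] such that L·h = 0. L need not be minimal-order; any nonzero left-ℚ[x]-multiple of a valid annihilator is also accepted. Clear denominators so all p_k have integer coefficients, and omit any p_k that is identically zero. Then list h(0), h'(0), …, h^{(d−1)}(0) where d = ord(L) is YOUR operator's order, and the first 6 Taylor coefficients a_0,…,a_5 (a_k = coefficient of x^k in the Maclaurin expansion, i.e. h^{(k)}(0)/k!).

f: a_k = -3, -3, 3/2, -3/2, 15/8, -21/8, …
Substitute x→r, Dx→(1/r')Dx; clear ⇒ L₀.
h₀' ⇒ L via d/dx closure of L₀.
L = (-5 - 16·x) + (-1 - 6·x - 8·x^2)·Dx  (order 1).
h: a_k = -3, 15, -117/2, 423/2, -5985/8, 21177/8, …
ICs: h(0) = -3.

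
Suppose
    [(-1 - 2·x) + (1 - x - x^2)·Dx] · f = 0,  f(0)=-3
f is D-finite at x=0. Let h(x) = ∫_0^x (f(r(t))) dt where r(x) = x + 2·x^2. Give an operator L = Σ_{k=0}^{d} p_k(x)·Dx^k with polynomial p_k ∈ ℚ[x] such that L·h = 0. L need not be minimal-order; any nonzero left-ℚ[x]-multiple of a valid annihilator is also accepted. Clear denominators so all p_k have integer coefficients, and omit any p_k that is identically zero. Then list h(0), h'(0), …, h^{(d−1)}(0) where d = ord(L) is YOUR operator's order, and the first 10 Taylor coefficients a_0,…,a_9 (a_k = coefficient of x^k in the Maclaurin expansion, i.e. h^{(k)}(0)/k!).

L = (1 + 6·x + 12·x^2 + 16·x^3)·Dx + (-1 + x + 3·x^2 + 4·x^3 + 4·x^4)·Dx^2  (order 2).
h: a_k = 0, -3, -3/2, -4, -33/4, -93/5, -42, -711/7, -1971/8, -1828/3, …
ICs: h(0) = 0, h′(0) = -3.

f: a_k = -3, -3, -6, -9, -15, -24, -39, -63, -102, -165, …
Change of var in L_f (x↦r) gives L₀.
Integrate: L := L₀·Dx.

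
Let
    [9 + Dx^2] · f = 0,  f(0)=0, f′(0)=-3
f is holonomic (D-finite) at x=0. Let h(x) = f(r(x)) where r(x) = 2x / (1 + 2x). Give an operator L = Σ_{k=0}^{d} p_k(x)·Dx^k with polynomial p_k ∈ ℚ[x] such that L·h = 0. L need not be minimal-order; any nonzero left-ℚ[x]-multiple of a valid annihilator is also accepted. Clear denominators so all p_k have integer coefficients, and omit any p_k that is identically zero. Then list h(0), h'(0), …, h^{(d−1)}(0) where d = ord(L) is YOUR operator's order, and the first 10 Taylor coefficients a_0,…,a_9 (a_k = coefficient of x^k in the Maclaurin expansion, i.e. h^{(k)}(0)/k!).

f: a_k = 0, -3, 0, 9/2, 0, -81/40, 0, 243/560, 0, -243/4480, …
L₀ from L_f via x↦r, Dx↦r'^{-1}Dx.
L = 36 + (4 + 24·x + 48·x^2 + 32·x^3)·Dx + (1 + 8·x + 24·x^2 + 32·x^3 + 16·x^4)·Dx^2  (order 2).
h: a_k = 0, -6, 12, 12, -168, 3516/5, -2040, 154824/35, -30288/5, -119244/35, …
ICs: h(0) = 0, h′(0) = -6.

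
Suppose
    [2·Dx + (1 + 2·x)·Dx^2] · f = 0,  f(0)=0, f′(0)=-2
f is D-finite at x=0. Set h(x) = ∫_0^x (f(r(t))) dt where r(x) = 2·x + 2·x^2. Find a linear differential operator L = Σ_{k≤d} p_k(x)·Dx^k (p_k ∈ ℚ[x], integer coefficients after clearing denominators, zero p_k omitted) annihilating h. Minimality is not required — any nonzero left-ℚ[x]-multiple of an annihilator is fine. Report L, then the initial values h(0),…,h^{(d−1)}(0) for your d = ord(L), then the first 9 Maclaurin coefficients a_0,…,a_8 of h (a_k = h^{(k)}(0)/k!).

f: a_k = 0, -2, 2, -8/3, 4, -32/5, 32/3, -128/7, 32, …
h₀=f(r): pull back L_f along r ⇒ L₀.
Integrate: L := L₀·Dx.
L = 2·Dx^2 + (1 + 2·x)·Dx^3  (order 3).
h: a_k = 0, 0, -2, 4/3, -4/3, 8/5, -32/15, 64/21, -32/7, …
ICs: h(0) = 0, h′(0) = 0, h′′(0) = -4.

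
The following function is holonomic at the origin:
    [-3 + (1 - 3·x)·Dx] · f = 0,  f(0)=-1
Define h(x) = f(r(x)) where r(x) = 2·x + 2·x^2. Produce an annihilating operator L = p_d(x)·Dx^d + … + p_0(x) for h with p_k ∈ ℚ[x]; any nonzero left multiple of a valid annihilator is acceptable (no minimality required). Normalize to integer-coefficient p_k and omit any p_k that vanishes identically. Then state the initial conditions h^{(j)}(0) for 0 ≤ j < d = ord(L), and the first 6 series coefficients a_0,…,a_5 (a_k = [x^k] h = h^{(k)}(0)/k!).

L = (6 + 12·x) + (-1 + 6·x + 6·x^2)·Dx  (order 1).
h: a_k = -1, -6, -42, -288, -1980, -13608, …
ICs: h(0) = -1.

f: a_k = -1, -3, -9, -27, -81, -243, …
Substitute x→r, Dx→(1/r')Dx; clear ⇒ L₀.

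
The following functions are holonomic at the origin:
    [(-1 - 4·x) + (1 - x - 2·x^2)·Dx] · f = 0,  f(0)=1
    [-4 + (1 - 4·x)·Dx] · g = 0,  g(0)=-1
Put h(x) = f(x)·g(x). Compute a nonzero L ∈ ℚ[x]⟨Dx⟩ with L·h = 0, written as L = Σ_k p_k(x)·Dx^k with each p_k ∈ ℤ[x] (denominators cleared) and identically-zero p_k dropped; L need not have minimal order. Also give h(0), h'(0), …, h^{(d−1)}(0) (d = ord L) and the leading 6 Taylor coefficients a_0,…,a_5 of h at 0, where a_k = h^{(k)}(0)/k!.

L = (-5 + 4·x + 24·x^2) + (1 - 5·x + 2·x^2 + 8·x^3)·Dx  (order 1).
h: a_k = -1, -5, -23, -97, -399, -1617, …
ICs: h(0) = -1.

f: a_k = 1, 1, 3, 5, 11, 21, …
g: a_k = -1, -4, -16, -64, -256, -1024, …
Product ⇒ symmetric product L₀, ord ≤ 1.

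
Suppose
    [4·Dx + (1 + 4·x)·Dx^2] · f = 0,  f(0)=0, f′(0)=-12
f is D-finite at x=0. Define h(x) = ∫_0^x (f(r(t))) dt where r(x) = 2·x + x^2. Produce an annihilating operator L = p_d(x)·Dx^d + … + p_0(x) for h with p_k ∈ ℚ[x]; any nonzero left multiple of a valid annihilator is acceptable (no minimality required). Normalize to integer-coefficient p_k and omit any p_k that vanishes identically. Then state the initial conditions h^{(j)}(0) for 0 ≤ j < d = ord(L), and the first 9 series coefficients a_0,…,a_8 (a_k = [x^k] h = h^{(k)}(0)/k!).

f: a_k = 0, -12, 24, -64, 192, -3072/5, 2048, -49152/7, 24576, …
L₀ from L_f via x↦r, Dx↦r'^{-1}Dx.
∫: right-multiply L₀ by Dx.
L = (7 + 8·x + 4·x^2)·Dx^2 + (1 + 9·x + 12·x^2 + 4·x^3)·Dx^3  (order 3).
h: a_k = 0, 0, -12, 28, -104, 2328/5, -11584/5, 12352, -484032/7, …
ICs: h(0) = 0, h′(0) = 0, h′′(0) = -24.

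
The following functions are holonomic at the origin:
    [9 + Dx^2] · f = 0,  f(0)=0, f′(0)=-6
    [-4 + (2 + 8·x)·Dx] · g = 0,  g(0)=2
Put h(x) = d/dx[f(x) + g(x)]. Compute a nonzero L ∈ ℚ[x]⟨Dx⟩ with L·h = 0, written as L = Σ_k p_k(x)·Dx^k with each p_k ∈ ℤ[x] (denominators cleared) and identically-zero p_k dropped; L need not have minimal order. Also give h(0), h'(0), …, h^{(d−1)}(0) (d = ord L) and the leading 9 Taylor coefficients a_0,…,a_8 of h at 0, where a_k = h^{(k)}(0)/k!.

f: a_k = 0, -6, 0, 9, 0, -81/20, 0, 243/280, 0, …
g: a_k = 2, 4, -4, 8, -20, 56, -168, 528, -1716, …
f+g: L₀ = lclm(L_f,L_g), ord ≤ 2+1.
h=h₀': d/dx-closure on L₀ ⇒ L.
L = (-414 - 432·x - 864·x^2) + (-63 - 468·x - 1296·x^2 - 1728·x^3)·Dx + (-46 - 48·x - 96·x^2)·Dx^2 + (-7 - 52·x - 144·x^2 - 192·x^3)·Dx^3  (order 3).
h: a_k = -2, -8, 51, -80, 1039/4, -1008, 148083/40, -13728, 115313013/2240, …
ICs: h(0) = -2, h′(0) = -8, h′′(0) = 102.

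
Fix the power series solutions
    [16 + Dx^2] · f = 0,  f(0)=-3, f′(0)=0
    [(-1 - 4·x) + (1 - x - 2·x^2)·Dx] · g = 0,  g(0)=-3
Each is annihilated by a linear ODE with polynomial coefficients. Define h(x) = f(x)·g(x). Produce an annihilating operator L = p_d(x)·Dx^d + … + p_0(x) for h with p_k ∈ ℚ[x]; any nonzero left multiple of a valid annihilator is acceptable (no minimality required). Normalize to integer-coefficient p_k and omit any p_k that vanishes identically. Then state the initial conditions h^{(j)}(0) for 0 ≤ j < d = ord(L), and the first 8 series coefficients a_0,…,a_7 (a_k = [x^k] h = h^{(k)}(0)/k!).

L = (-12 + 16·x + 32·x^2) + (2 + 8·x)·Dx + (-1 + x + 2·x^2)·Dx^2  (order 2).
h: a_k = 9, 9, -45, -27, -21, -75, -841/5, -1591/5, …
ICs: h(0) = 9, h′(0) = 9.

f: a_k = -3, 0, 24, 0, -32, 0, 256/15, 0, …
g: a_k = -3, -3, -9, -15, -33, -63, -129, -255, …
f·g: L₀ = L_f ⊗_s L_g, ord ≤ 2·1.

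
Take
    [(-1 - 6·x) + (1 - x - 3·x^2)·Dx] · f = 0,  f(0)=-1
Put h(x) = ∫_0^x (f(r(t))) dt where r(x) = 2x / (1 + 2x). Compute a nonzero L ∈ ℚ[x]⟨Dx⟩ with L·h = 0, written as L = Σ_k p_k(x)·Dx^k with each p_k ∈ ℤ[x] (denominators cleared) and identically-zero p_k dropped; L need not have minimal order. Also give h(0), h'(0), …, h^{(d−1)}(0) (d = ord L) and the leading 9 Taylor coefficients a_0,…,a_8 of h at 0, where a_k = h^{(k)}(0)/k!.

f: a_k = -1, -1, -4, -7, -19, -40, -97, -217, -508, …
f∘r: x↦r, Dx↦Dx/r' in L_f ⇒ L₀.
∫: right-multiply L₀ by Dx.
L = (2 + 28·x)·Dx + (-1 - 4·x + 8·x^2 + 24·x^3)·Dx^2  (order 2).
h: a_k = 0, -1, -1, -4, 0, -144/5, 48, -2304/7, 1008, …
ICs: h(0) = 0, h′(0) = -1.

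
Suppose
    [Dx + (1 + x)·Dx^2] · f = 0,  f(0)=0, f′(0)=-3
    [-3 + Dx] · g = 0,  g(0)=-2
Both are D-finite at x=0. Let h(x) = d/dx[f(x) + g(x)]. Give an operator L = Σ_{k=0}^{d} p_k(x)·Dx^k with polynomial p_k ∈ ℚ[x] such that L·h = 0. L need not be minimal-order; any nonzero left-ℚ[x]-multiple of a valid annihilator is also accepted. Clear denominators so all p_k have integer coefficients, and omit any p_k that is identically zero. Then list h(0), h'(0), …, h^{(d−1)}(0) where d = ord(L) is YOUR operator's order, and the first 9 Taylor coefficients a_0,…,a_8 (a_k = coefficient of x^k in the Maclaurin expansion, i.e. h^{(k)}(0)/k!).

L = (-15 - 9·x) + (-7 - 18·x - 9·x^2)·Dx + (4 + 7·x + 3·x^2)·Dx^2  (order 2).
h: a_k = -9, -15, -30, -24, -93/4, -183/20, -363/40, 111/280, -8907/2240, …
ICs: h(0) = -9, h′(0) = -15.

f: a_k = 0, -3, 3/2, -1, 3/4, -3/5, 1/2, -3/7, 3/8, …
g: a_k = -2, -6, -9, -9, -27/4, -81/20, -81/40, -243/280, -729/2240, …
L₀ := lclm(L_f,L_g); ord L₀ ≤ 2+1.
h₀' ⇒ L via d/dx closure of L₀.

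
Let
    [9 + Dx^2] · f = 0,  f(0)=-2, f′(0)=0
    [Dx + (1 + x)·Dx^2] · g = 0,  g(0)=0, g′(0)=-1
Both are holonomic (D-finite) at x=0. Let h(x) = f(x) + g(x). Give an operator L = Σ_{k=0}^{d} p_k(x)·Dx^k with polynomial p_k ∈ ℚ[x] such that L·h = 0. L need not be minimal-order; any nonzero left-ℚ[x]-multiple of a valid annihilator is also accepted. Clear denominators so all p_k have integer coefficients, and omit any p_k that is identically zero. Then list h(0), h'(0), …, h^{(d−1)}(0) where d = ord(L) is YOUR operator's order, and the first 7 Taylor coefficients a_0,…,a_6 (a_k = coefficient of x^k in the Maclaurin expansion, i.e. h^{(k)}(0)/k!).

L = (135 + 162·x + 81·x^2)·Dx + (99 + 261·x + 243·x^2 + 81·x^3)·Dx^2 + (15 + 18·x + 9·x^2)·Dx^3 + (11 + 29·x + 27·x^2 + 9·x^3)·Dx^4  (order 4).
h: a_k = -2, -1, 19/2, -1/3, -13/2, -1/5, 263/120, …
ICs: h(0) = -2, h′(0) = -1, h′′(0) = 19, h′′′(0) = -2.

f: a_k = -2, 0, 9, 0, -27/4, 0, 81/40, …
g: a_k = 0, -1, 1/2, -1/3, 1/4, -1/5, 1/6, …
h₀=f+g: left-lcm gives L₀, ord ≤ 4.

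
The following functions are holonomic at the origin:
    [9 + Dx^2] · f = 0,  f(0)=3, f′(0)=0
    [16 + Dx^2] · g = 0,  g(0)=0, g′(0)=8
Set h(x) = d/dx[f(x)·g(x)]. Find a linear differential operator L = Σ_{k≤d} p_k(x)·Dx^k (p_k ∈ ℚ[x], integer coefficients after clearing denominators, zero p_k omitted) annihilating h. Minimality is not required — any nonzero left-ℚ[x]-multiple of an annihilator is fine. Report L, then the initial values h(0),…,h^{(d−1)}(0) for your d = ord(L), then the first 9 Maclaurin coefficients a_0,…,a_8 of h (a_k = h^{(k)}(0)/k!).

f: a_k = 3, 0, -27/2, 0, 81/8, 0, -243/80, 0, 2187/4480, …
g: a_k = 0, 8, 0, -64/3, 0, 256/15, 0, -2048/315, 0, …
h₀=f·g: eliminate ⇒ L₀, order ≤ 2·2.
h₀' ⇒ L via d/dx closure of L₀.
L = 49 + 50·Dx^2 + Dx^4  (order 4).
h: a_k = 24, 0, -516, 0, 2101, 0, -102943/30, 0, 5044201/1680, …
ICs: h(0) = 24, h′(0) = 0, h′′(0) = -1032, h′′′(0) = 0.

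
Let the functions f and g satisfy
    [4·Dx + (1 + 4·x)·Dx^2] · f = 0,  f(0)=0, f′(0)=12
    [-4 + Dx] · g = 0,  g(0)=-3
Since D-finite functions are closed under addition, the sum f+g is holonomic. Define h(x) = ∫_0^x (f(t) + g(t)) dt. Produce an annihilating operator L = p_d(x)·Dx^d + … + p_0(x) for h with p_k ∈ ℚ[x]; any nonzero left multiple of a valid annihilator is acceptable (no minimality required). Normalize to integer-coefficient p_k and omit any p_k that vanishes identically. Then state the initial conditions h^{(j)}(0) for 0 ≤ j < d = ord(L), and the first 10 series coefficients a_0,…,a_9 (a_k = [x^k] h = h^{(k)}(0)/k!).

f: a_k = 0, 12, -24, 64, -192, 3072/5, -2048, 49152/7, -24576, 262144/3, …
g: a_k = -3, -12, -24, -32, -32, -128/5, -256/15, -1024/105, -512/105, -2048/945, …
Weyl lclm of L_f,L_g ⇒ L₀ (ord ≤ 3).
h=∫h₀ ⇒ L = L₀·Dx.
L = (-24 - 32·x)·Dx^2 + (2 - 16·x - 32·x^2)·Dx^3 + (1 + 6·x + 8·x^2)·Dx^4  (order 4).
h: a_k = 0, -3, 0, -16, 8, -224/5, 1472/15, -30976/105, 92032/105, -2580992/945, …
ICs: h(0) = 0, h′(0) = -3, h′′(0) = 0, h′′′(0) = -96.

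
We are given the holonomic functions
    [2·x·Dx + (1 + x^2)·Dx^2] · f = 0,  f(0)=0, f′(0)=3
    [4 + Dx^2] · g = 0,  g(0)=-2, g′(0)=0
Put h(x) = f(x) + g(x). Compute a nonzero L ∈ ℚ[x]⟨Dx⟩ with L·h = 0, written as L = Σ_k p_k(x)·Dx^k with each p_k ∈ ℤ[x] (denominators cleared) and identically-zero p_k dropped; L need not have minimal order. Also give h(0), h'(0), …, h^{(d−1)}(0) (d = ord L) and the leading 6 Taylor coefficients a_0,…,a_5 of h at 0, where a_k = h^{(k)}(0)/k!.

L = (-32·x + 80·x^3 + 16·x^5)·Dx + (4 + 32·x^2 + 36·x^4 + 8·x^6)·Dx^2 + (-8·x + 20·x^3 + 4·x^5)·Dx^3 + (1 + 8·x^2 + 9·x^4 + 2·x^6)·Dx^4  (order 4).
h: a_k = -2, 3, 4, -1, -4/3, 3/5, …
ICs: h(0) = -2, h′(0) = 3, h′′(0) = 8, h′′′(0) = -6.

f: a_k = 0, 3, 0, -1, 0, 3/5, …
g: a_k = -2, 0, 4, 0, -4/3, 0, …
L₀ := lclm(L_f,L_g); ord L₀ ≤ 2+2.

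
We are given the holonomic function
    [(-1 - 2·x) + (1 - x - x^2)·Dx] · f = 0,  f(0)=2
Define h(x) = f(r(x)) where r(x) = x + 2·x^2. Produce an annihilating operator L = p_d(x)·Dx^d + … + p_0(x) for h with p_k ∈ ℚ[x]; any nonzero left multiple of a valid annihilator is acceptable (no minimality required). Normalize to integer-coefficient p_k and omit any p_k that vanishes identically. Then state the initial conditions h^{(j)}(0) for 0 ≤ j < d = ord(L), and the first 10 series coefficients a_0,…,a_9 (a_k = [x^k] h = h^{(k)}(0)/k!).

f: a_k = 2, 2, 4, 6, 10, 16, 26, 42, 68, 110, …
L₀ from L_f via x↦r, Dx↦r'^{-1}Dx.
L = (1 + 6·x + 12·x^2 + 16·x^3) + (-1 + x + 3·x^2 + 4·x^3 + 4·x^4)·Dx  (order 1).
h: a_k = 2, 2, 8, 22, 62, 168, 474, 1314, 3656, 10166, …
ICs: h(0) = 2.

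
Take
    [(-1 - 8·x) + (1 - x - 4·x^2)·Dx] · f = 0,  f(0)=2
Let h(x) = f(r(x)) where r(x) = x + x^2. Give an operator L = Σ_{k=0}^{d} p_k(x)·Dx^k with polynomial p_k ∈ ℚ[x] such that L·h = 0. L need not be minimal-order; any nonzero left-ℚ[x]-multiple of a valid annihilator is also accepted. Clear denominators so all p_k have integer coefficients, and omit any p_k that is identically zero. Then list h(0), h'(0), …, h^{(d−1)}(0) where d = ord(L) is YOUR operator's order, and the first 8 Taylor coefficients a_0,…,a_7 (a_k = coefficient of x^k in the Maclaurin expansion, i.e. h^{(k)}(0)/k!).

L = (1 + 10·x + 24·x^2 + 16·x^3) + (-1 + x + 5·x^2 + 8·x^3 + 4·x^4)·Dx  (order 1).
h: a_k = 2, 2, 12, 38, 122, 416, 1378, 4586, …
ICs: h(0) = 2.

f: a_k = 2, 2, 10, 18, 58, 130, 362, 882, …
Change of var in L_f (x↦r) gives L₀.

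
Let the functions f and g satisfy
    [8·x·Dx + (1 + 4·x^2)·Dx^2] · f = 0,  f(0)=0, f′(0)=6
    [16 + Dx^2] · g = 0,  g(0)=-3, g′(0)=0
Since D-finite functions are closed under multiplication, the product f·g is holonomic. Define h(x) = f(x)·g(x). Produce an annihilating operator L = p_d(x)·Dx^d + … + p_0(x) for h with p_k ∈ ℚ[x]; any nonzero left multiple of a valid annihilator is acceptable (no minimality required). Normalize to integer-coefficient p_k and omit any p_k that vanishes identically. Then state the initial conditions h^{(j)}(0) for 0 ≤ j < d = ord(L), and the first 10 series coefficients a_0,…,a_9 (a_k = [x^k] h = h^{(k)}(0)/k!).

f: a_k = 0, 6, 0, -8, 0, 96/5, 0, -384/7, 0, 512/3, …
g: a_k = -3, 0, 24, 0, -32, 0, 256/15, 0, -512/105, 0, …
h₀=f·g: eliminate ⇒ L₀, order ≤ 2·2.
L = (2560 + 29696·x^2 + 118784·x^4 + 262144·x^6 + 262144·x^8) + (1536·x + 14336·x^3 + 49152·x^5 + 65536·x^7)·Dx + (240 + 3008·x^2 + 13824·x^4 + 32768·x^6 + 32768·x^8)·Dx^2 + (96·x + 896·x^3 + 3072·x^5 + 4096·x^7)·Dx^3 + (5 + 72·x^2 + 400·x^4 + 1024·x^6 + 1024·x^8)·Dx^4  (order 4).
h: a_k = 0, -18, 0, 168, 0, -2208/5, 0, 34432/35, 0, -54784/21, …
ICs: h(0) = 0, h′(0) = -18, h′′(0) = 0, h′′′(0) = 1008.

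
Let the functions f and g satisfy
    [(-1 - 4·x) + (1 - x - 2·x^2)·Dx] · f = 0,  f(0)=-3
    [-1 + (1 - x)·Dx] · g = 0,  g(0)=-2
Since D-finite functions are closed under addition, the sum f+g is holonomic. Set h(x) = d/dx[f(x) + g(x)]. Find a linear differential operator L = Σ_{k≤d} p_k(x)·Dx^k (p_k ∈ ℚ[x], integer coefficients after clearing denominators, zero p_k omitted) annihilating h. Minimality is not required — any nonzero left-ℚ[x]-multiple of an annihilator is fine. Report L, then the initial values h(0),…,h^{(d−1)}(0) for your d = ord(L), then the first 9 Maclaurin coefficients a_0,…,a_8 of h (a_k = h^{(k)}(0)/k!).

L = (-6 - 48·x - 96·x^3 + 24·x^4) + (6 + 18·x - 12·x^2 + 24·x^3 - 90·x^4 + 24·x^5)·Dx + (-1 + 2·x - 5·x^2 + 12·x^3 + 2·x^4 - 14·x^5 + 4·x^6)·Dx^2  (order 2).
h: a_k = -5, -22, -51, -140, -325, -786, -1799, -4120, -9225, …
ICs: h(0) = -5, h′(0) = -22.

f: a_k = -3, -3, -9, -15, -33, -63, -129, -255, -513, …
g: a_k = -2, -2, -2, -2, -2, -2, -2, -2, -2, …
h₀=f+g: left-lcm gives L₀, ord ≤ 2.
Differentiate: ansatz ord ≤ ord L₀ ⇒ L.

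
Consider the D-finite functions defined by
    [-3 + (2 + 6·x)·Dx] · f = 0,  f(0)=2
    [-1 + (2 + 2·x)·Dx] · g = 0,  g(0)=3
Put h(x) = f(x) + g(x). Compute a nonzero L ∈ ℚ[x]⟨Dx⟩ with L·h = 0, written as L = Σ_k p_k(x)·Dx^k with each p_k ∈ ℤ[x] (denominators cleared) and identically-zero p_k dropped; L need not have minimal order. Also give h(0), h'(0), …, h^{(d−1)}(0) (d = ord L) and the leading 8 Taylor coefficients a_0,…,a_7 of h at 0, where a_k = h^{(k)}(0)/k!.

f: a_k = 2, 3, -9/4, 27/8, -405/64, 1701/128, -15309/512, 72171/1024, …
g: a_k = 3, 3/2, -3/8, 3/16, -15/128, 21/256, -63/1024, 99/2048, …
h₀=f+g: left-lcm gives L₀, ord ≤ 2.
L = -3 + (8 + 12·x)·Dx + (4 + 16·x + 12·x^2)·Dx^2  (order 2).
h: a_k = 5, 9/2, -21/8, 57/16, -825/128, 3423/256, -30681/1024, 144441/2048, …
ICs: h(0) = 5, h′(0) = 9/2.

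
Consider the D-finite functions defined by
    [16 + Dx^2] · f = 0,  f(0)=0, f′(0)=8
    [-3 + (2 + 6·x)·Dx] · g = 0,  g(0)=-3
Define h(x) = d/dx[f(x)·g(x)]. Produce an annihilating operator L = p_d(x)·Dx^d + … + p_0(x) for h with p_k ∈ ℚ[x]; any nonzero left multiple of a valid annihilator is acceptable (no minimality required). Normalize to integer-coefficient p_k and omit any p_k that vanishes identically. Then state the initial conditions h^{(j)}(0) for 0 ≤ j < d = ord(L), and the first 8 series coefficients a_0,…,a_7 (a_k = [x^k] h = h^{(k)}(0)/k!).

L = (9613 + 83712·x + 273024·x^2 + 442368·x^3 + 331776·x^4) + (-444 - 5940·x - 20736·x^2 - 20736·x^3)·Dx + (364 + 3720·x + 14796·x^2 + 27648·x^3 + 20736·x^4)·Dx^2  (order 2).
h: a_k = -24, -72, 273, 222, -3781/16, -61569/80, 3137023/1920, -855943/224, …
ICs: h(0) = -24, h′(0) = -72.

f: a_k = 0, 8, 0, -64/3, 0, 256/15, 0, -2048/315, …
g: a_k = -3, -9/2, 27/8, -81/16, 1215/128, -5103/256, 45927/1024, -216513/2048, …
Sym-product of L_f,L_g gives L₀ (≤ ord 2).
h₀' ⇒ L via d/dx closure of L₀.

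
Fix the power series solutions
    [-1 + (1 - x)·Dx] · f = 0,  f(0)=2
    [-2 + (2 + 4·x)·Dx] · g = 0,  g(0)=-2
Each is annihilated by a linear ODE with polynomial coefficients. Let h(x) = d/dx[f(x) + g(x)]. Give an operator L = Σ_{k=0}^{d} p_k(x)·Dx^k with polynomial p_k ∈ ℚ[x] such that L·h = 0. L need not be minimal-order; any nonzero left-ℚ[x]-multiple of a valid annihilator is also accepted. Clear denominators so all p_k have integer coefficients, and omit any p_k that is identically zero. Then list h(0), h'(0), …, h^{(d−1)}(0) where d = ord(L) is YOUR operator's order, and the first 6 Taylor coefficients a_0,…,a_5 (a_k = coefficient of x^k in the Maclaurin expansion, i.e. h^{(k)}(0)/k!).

f: a_k = 2, 2, 2, 2, 2, 2, …
g: a_k = -2, -2, 1, -1, 5/4, -7/4, …
h₀=f+g: left-lcm gives L₀, ord ≤ 2.
h₀' ⇒ L via d/dx closure of L₀.
L = (-4 - 2·x) + (-1 - 10·x - 7·x^2)·Dx + (1 + 2·x - x^2 - 2·x^3)·Dx^2  (order 2).
h: a_k = 0, 6, 3, 13, 5/4, 111/4, …
ICs: h(0) = 0, h′(0) = 6.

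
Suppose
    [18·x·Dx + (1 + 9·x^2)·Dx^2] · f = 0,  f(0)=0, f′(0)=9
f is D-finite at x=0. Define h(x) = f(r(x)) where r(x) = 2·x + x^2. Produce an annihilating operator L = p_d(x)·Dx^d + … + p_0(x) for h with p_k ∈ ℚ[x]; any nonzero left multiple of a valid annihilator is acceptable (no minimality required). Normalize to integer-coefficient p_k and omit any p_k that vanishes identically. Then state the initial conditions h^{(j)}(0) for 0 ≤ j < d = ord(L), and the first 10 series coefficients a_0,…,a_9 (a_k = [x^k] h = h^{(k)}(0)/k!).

f: a_k = 0, 9, 0, -27, 0, 729/5, 0, -6561/7, 0, 6561, …
f∘r: x↦r, Dx↦Dx/r' in L_f ⇒ L₀.
L = (-1 + 72·x + 144·x^2 + 108·x^3 + 27·x^4)·Dx + (1 + x + 36·x^2 + 72·x^3 + 45·x^4 + 9·x^5)·Dx^2  (order 2).
h: a_k = 0, 18, 9, -216, -324, 22518/5, 11637, -758160/7, -414072, 2730834, …
ICs: h(0) = 0, h′(0) = 18.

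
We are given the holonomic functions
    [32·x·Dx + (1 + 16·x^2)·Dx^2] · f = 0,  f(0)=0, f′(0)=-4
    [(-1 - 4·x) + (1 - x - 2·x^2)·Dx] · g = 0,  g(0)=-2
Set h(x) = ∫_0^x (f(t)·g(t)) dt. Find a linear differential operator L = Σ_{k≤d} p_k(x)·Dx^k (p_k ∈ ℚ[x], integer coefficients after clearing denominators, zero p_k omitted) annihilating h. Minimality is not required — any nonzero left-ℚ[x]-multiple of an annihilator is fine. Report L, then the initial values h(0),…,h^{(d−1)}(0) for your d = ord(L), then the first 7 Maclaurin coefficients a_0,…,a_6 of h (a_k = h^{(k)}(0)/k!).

f: a_k = 0, -4, 0, 64/3, 0, -1024/5, 0, …
g: a_k = -2, -2, -6, -10, -22, -42, -86, …
f·g: L₀ = L_f ⊗_s L_g, ord ≤ 2·1.
Integrate: L := L₀·Dx.
L = (4 + 32·x + 192·x^2)·Dx + (2 - 24·x + 64·x^2 + 192·x^3)·Dx^2 + (-1 + x - 14·x^2 + 16·x^3 + 32·x^4)·Dx^3  (order 3).
h: a_k = 0, 0, 4, 8/3, -14/3, -8/15, 308/5, …
ICs: h(0) = 0, h′(0) = 0, h′′(0) = 8.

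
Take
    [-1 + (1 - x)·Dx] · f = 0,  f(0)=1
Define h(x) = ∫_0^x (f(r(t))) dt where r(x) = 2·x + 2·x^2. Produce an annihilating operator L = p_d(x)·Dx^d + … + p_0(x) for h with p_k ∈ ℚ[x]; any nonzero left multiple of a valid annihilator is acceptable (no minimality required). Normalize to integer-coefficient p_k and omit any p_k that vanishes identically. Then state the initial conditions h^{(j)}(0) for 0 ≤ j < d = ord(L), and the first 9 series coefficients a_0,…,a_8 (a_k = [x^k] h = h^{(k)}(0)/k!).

L = (2 + 4·x)·Dx + (-1 + 2·x + 2·x^2)·Dx^2  (order 2).
h: a_k = 0, 1, 1, 2, 4, 44/5, 20, 328/7, 112, …
ICs: h(0) = 0, h′(0) = 1.

f: a_k = 1, 1, 1, 1, 1, 1, 1, 1, 1, …
Substitute x→r, Dx→(1/r')Dx; clear ⇒ L₀.
h=∫h₀ ⇒ L = L₀·Dx.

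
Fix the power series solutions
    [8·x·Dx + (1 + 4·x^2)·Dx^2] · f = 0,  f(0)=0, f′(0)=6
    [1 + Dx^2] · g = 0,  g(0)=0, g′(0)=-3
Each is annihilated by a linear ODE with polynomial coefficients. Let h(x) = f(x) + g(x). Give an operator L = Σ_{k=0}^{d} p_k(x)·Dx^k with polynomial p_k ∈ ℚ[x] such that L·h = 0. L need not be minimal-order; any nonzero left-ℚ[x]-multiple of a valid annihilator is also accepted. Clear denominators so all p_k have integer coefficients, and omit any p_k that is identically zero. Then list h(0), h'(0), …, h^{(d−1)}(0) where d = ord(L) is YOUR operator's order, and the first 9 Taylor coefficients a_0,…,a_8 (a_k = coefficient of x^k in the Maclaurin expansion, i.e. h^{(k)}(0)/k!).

L = (-376·x + 1600·x^3 + 128·x^5)·Dx + (-7 + 76·x^2 + 432·x^4 + 64·x^6)·Dx^2 + (-376·x + 1600·x^3 + 128·x^5)·Dx^3 + (-7 + 76·x^2 + 432·x^4 + 64·x^6)·Dx^4  (order 4).
h: a_k = 0, 3, 0, -15/2, 0, 767/40, 0, -92159/1680, 0, …
ICs: h(0) = 0, h′(0) = 3, h′′(0) = 0, h′′′(0) = -45.

f: a_k = 0, 6, 0, -8, 0, 96/5, 0, -384/7, 0, …
g: a_k = 0, -3, 0, 1/2, 0, -1/40, 0, 1/1680, 0, …
Sum ⇒ L₀ = lclm(L_f,L_g) in ℚ(x)⟨Dx⟩.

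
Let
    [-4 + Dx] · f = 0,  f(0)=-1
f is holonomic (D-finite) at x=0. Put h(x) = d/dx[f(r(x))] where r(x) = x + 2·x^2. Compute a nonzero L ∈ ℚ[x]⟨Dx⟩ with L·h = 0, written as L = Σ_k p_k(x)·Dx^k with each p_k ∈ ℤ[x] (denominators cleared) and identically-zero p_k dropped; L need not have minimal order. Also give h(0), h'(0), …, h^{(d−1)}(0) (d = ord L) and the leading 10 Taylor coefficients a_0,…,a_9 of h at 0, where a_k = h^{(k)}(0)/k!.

f: a_k = -1, -4, -8, -32/3, -32/3, -128/15, -256/45, -1024/315, -512/315, -2048/2835, …
L₀ from L_f via x↦r, Dx↦r'^{-1}Dx.
h=h₀': d/dx-closure on L₀ ⇒ L.
L = (8 + 32·x + 64·x^2) + (-1 - 4·x)·Dx  (order 1).
h: a_k = -4, -32, -128, -1280/3, -3328/3, -38912/15, -237568/45, -3129344/315, -1073152/63, -77791232/2835, …
ICs: h(0) = -4.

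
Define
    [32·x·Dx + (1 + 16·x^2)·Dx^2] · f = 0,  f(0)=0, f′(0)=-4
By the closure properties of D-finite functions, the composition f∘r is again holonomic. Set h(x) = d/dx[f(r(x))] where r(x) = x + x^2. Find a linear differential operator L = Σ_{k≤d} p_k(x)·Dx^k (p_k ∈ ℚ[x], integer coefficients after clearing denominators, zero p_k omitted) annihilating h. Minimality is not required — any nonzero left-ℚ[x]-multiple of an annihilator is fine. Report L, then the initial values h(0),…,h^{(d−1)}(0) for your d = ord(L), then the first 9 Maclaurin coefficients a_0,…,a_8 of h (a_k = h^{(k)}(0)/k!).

L = (-2 + 32·x + 128·x^2 + 192·x^3 + 96·x^4) + (1 + 2·x + 16·x^2 + 64·x^3 + 80·x^4 + 32·x^5)·Dx  (order 1).
h: a_k = -4, -8, 64, 256, -704, -6016, 2048, 114688, 171008, …
ICs: h(0) = -4.

f: a_k = 0, -4, 0, 64/3, 0, -1024/5, 0, 16384/7, 0, …
h₀=f(r): pull back L_f along r ⇒ L₀.
Derive L from L₀ (diff closure).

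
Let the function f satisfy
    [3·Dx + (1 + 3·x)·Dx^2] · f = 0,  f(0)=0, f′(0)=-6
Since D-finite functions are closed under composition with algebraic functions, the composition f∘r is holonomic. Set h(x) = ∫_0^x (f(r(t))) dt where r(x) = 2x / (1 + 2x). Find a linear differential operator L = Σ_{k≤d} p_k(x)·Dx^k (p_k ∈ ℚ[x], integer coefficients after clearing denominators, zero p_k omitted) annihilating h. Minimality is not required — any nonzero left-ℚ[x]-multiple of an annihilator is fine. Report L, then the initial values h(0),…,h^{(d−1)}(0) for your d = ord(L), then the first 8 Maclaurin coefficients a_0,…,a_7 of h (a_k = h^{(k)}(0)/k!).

f: a_k = 0, -6, 9, -18, 81/2, -486/5, 243, -4374/7, …
Change of var in L_f (x↦r) gives L₀.
Integrate: L := L₀·Dx.
L = (10 + 32·x)·Dx^2 + (1 + 10·x + 16·x^2)·Dx^3  (order 3).
h: a_k = 0, 0, -6, 20, -84, 408, -10912/5, 12480, …
ICs: h(0) = 0, h′(0) = 0, h′′(0) = -12.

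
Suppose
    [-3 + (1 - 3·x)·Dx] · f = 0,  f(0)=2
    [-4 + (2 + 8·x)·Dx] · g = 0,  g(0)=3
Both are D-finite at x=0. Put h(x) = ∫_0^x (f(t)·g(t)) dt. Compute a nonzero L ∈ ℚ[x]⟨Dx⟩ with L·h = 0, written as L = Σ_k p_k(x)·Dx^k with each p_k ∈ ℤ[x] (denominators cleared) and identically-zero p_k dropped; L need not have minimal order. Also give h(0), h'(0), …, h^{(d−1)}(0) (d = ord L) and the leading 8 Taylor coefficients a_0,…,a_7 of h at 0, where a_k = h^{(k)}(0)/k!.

L = (5 + 6·x)·Dx + (-1 - x + 12·x^2)·Dx^2  (order 2).
h: a_k = 0, 6, 15, 26, 129/2, 714/5, 385, 918, …
ICs: h(0) = 0, h′(0) = 6.

f: a_k = 2, 6, 18, 54, 162, 486, 1458, 4374, …
g: a_k = 3, 6, -6, 12, -30, 84, -252, 792, …
h₀=f·g: eliminate ⇒ L₀, order ≤ 1·1.
∫: right-multiply L₀ by Dx.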